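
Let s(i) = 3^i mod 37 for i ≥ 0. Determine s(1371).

27

Listing terms: s(0) = 1,  s(1) = 3,  s(2) = 9,  s(3) = 27,  s(4) = 7,  s(5) = 21,  s(6) = 26,  s(7) = 4,  s(8) = 12,  s(9) = 36,  s(10) = 34,  s(11) = 28,  s(12) = 10,  s(13) = 30,  s(14) = 16,  s(15) = 11,  s(16) = 33,  s(17) = 25,  s(18) = 1.
The sequence repeats with period 18.
(1371 - 0) mod 18 = 3, so s(1371) = s(3) = 27.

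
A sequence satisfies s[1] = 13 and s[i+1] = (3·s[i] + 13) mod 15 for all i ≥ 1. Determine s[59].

4

Computing terms: s[1] = 13,  s[2] = 7,  s[3] = 4,  s[4] = 10,  s[5] = 13.
Since s[5] = s[1] = 13, the sequence is periodic with period 4.
(59 - 1) mod 4 = 2, so s[59] = s[3] = 4.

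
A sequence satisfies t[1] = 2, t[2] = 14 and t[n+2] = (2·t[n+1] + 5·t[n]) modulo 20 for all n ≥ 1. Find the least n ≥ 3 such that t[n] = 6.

4

t[1] = 2, t[2] = 14, t[3] = 18, t[4] = 6, t[5] = 2, t[6] = 14.
Since (t[5], t[6]) = (t[1], t[2]) = (2, 14) (two consecutive terms determine the rest), the sequence is periodic with period 4.
The value 6 first appears (with n ≥ 3) at t[4].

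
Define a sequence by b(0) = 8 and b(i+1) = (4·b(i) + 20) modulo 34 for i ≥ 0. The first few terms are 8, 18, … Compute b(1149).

Computing terms: b(0) = 8; b(1) = 18; b(2) = 24; b(3) = 14; b(4) = 8.
Since b(4) = b(0) = 8, the sequence is periodic with period 4.
So b(1149) = b(0 + ((1149-0) mod 4)) = b(1) = 18.

18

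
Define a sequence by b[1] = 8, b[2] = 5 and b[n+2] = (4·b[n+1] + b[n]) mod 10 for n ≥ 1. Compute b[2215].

4

b[1] = 8,  b[2] = 5,  b[3] = 8,  b[4] = 7,  b[5] = 6,  b[6] = 1,  b[7] = 0,  b[8] = 1,  b[9] = 4,  b[10] = 7,  b[11] = 2,  b[12] = 5,  b[13] = 2,  b[14] = 3,  b[15] = 4,  b[16] = 9,  b[17] = 0,  b[18] = 9,  b[19] = 6,  b[20] = 3,  b[21] = 8,  b[22] = 5.
Since (b[21], b[22]) = (b[1], b[2]) = (8, 5) (two consecutive terms determine the rest), the sequence is periodic with period 20.
(2215 - 1) mod 20 = 14, so b[2215] = b[15] = 4.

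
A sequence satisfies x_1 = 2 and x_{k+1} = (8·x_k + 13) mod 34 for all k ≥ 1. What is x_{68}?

1

We have x_1 = 2,  x_2 = 29,  x_3 = 7,  x_4 = 1,  x_5 = 21,  x_6 = 11,  x_7 = 33,  x_8 = 5,  x_9 = 19,  x_{10} = 29.
Since x_{10} = x_2 = 29, the sequence is eventually periodic: after a pre-period of length 1 it cycles with period 8.
For k ≥ 2, x_k depends only on (k - 2) mod 8. (68 - 2) mod 8 = 2, so x_{68} = x_4 = 1.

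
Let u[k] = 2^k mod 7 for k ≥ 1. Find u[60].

1

Computing terms: u[1] = 2,  u[2] = 4,  u[3] = 1,  u[4] = 2.
Since u[4] = u[1] = 2, the sequence is periodic with period 3.
So u[60] = u[1 + ((60-1) mod 3)] = u[3] = 1.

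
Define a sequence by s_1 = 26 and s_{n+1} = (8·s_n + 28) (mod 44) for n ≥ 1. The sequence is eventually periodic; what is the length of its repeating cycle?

s_1 = 26; s_2 = 16; s_3 = 24; s_4 = 0; s_5 = 28; s_6 = 32; s_7 = 20; s_8 = 12; s_9 = 36; s_{10} = 8; s_{11} = 4; s_{12} = 16.
Since s_{12} = s_2 = 16, the sequence is eventually periodic: after a pre-period of length 1 it cycles with period 10.

10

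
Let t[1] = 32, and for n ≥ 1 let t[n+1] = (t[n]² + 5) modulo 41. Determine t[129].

Computing terms: t[1] = 32, t[2] = 4, t[3] = 21, t[4] = 36, t[5] = 30, t[6] = 3, t[7] = 14, t[8] = 37, t[9] = 21.
Since t[9] = t[3] = 21, the sequence is eventually periodic: after a pre-period of length 2 it cycles with period 6.
For n ≥ 3, t[n] depends only on (n - 3) mod 6. (129 - 3) mod 6 = 0, so t[129] = t[3] = 21.

21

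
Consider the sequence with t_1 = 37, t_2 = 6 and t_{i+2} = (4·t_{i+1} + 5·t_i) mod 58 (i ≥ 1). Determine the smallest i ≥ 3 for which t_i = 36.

6

We have t_1 = 37; t_2 = 6; t_3 = 35; t_4 = 54; t_5 = 43; t_6 = 36; t_7 = 11; t_8 = 50; t_9 = 23; t_{10} = 52; t_{11} = 33; t_{12} = 44; t_{13} = 51; t_{14} = 18; t_{15} = 37; t_{16} = 6.
Since (t_{15}, t_{16}) = (t_1, t_2) = (37, 6) (two consecutive terms determine the rest), the sequence is periodic with period 14.
The value 36 first appears (with i ≥ 3) at t_6.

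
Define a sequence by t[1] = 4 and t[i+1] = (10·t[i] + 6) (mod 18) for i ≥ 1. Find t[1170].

t[1] = 4; t[2] = 10; t[3] = 16; t[4] = 4.
Since t[4] = t[1] = 4, the sequence is periodic with period 3.
(1170 - 1) mod 3 = 2, so t[1170] = t[3] = 16.

16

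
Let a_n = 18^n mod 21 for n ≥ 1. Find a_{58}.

a_1 = 18, a_2 = 9, a_3 = 15, a_4 = 18.
Since a_4 = a_1 = 18, the sequence is periodic with period 3.
(58 - 1) mod 3 = 0, so a_{58} = a_1 = 18.

18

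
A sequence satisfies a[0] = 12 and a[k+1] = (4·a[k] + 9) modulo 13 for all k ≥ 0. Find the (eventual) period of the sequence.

6

a[0] = 12; a[1] = 5; a[2] = 3; a[3] = 8; a[4] = 2; a[5] = 4; a[6] = 12.
The sequence repeats with period 6.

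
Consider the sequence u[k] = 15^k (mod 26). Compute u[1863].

21

Listing terms: u[1] = 15; u[2] = 17; u[3] = 21; u[4] = 3; u[5] = 19; u[6] = 25; u[7] = 11; u[8] = 9; u[9] = 5; u[10] = 23; u[11] = 7; u[12] = 1; u[13] = 15.
The sequence repeats with period 12.
(1863 - 1) mod 12 = 2, so u[1863] = u[3] = 21.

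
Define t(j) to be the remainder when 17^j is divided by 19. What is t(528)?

7

Computing terms: t(0) = 1, t(1) = 17, t(2) = 4, t(3) = 11, t(4) = 16, t(5) = 6, t(6) = 7, t(7) = 5, t(8) = 9, t(9) = 1.
Since t(9) = t(0) = 1, the sequence is periodic with period 9.
(528 - 0) mod 9 = 6, so t(528) = t(6) = 7.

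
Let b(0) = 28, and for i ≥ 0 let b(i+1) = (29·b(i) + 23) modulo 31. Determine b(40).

28

b(0) = 28, b(1) = 29, b(2) = 27, b(3) = 0, b(4) = 23, b(5) = 8, b(6) = 7, b(7) = 9, b(8) = 5, b(9) = 13, b(10) = 28.
The sequence repeats with period 10.
So b(40) = b(0 + ((40-0) mod 10)) = b(0) = 28.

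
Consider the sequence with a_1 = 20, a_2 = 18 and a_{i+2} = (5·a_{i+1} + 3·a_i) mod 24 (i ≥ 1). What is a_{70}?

a_1 = 20; a_2 = 18; a_3 = 6; a_4 = 12; a_5 = 6; a_6 = 18; a_7 = 12; a_8 = 18; a_9 = 6.
Since (a_8, a_9) = (a_2, a_3) = (18, 6) (two consecutive terms determine the rest), the sequence is eventually periodic: after a pre-period of length 1 it cycles with period 6.
For i ≥ 2, a_i depends only on (i - 2) mod 6. (70 - 2) mod 6 = 2, so a_{70} = a_4 = 12.

12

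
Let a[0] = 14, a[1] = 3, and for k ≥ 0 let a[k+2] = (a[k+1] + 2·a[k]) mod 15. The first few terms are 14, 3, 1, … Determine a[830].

Listing terms: a[0] = 14; a[1] = 3; a[2] = 1; a[3] = 7; a[4] = 9; a[5] = 8; a[6] = 11; a[7] = 12; a[8] = 4; a[9] = 13; a[10] = 6; a[11] = 2; a[12] = 14; a[13] = 3.
The sequence repeats with period 12.
So a[830] = a[0 + ((830-0) mod 12)] = a[2] = 1.

1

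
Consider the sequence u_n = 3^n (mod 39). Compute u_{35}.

We have u_1 = 3; u_2 = 9; u_3 = 27; u_4 = 3.
Since u_4 = u_1 = 3, the sequence is periodic with period 3.
(35 - 1) mod 3 = 1, so u_{35} = u_2 = 9.

9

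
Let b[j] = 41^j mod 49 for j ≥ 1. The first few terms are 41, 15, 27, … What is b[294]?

Computing terms: b[1] = 41,  b[2] = 15,  b[3] = 27,  b[4] = 29,  b[5] = 13,  b[6] = 43,  b[7] = 48,  b[8] = 8,  b[9] = 34,  b[10] = 22,  b[11] = 20,  b[12] = 36,  b[13] = 6,  b[14] = 1,  b[15] = 41.
Since b[15] = b[1] = 41, the sequence is periodic with period 14.
So b[294] = b[1 + ((294-1) mod 14)] = b[14] = 1.

1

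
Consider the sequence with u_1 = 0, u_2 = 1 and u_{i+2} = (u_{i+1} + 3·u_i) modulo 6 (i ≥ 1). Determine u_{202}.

Computing terms: u_1 = 0; u_2 = 1; u_3 = 1; u_4 = 4; u_5 = 1; u_6 = 1.
Since (u_5, u_6) = (u_2, u_3) = (1, 1) (two consecutive terms determine the rest), the sequence is eventually periodic: after a pre-period of length 1 it cycles with period 3.
For i ≥ 2, u_i depends only on (i - 2) mod 3. (202 - 2) mod 3 = 2, so u_{202} = u_4 = 4.

4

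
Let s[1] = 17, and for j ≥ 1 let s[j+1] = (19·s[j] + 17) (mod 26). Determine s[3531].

s[1] = 17, s[2] = 2, s[3] = 3, s[4] = 22, s[5] = 19, s[6] = 14, s[7] = 23, s[8] = 12, s[9] = 11, s[10] = 18, s[11] = 21, s[12] = 0, s[13] = 17.
Since s[13] = s[1] = 17, the sequence is periodic with period 12.
(3531 - 1) mod 12 = 2, so s[3531] = s[3] = 3.

3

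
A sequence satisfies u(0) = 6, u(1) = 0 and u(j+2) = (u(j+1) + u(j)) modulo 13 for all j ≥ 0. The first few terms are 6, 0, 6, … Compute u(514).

u(0) = 6; u(1) = 0; u(2) = 6; u(3) = 6; u(4) = 12; u(5) = 5; u(6) = 4; u(7) = 9; u(8) = 0; u(9) = 9; u(10) = 9; u(11) = 5; u(12) = 1; u(13) = 6; u(14) = 7; u(15) = 0; u(16) = 7; u(17) = 7; u(18) = 1; u(19) = 8; u(20) = 9; u(21) = 4; u(22) = 0; u(23) = 4; u(24) = 4; u(25) = 8; u(26) = 12; u(27) = 7; u(28) = 6; u(29) = 0.
The sequence repeats with period 28.
So u(514) = u(0 + ((514-0) mod 28)) = u(10) = 9.

9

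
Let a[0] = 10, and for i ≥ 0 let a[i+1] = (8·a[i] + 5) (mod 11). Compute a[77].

5

Listing terms: a[0] = 10,  a[1] = 8,  a[2] = 3,  a[3] = 7,  a[4] = 6,  a[5] = 9,  a[6] = 0,  a[7] = 5,  a[8] = 1,  a[9] = 2,  a[10] = 10.
The sequence repeats with period 10.
(77 - 0) mod 10 = 7, so a[77] = a[7] = 5.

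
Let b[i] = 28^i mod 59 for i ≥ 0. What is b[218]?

We have b[0] = 1; b[1] = 28; b[2] = 17; b[3] = 4; b[4] = 53; b[5] = 9; b[6] = 16; b[7] = 35; b[8] = 36; b[9] = 5; b[10] = 22; b[11] = 26; b[12] = 20; b[13] = 29; b[14] = 45; b[15] = 21; b[16] = 57; b[17] = 3; b[18] = 25; b[19] = 51; b[20] = 12; b[21] = 41; b[22] = 27; b[23] = 48; b[24] = 46; b[25] = 49; b[26] = 15; b[27] = 7; b[28] = 19; b[29] = 1.
Since b[29] = b[0] = 1, the sequence is periodic with period 29.
So b[218] = b[0 + ((218-0) mod 29)] = b[15] = 21.

21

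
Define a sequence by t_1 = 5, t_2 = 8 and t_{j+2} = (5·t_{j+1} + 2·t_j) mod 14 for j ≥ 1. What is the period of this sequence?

t_1 = 5; t_2 = 8; t_3 = 8; t_4 = 0; t_5 = 2; t_6 = 10; t_7 = 12; t_8 = 10; t_9 = 4; t_{10} = 12; t_{11} = 12; t_{12} = 0; t_{13} = 10; t_{14} = 8; t_{15} = 4; t_{16} = 8; t_{17} = 6; t_{18} = 4; t_{19} = 4; t_{20} = 0; t_{21} = 8; t_{22} = 12; t_{23} = 6; t_{24} = 12; t_{25} = 2; t_{26} = 6; t_{27} = 6; t_{28} = 0; t_{29} = 12; t_{30} = 4; t_{31} = 2; t_{32} = 4; t_{33} = 10; t_{34} = 2; t_{35} = 2; t_{36} = 0; t_{37} = 4; t_{38} = 6; t_{39} = 10; t_{40} = 6; t_{41} = 8; t_{42} = 10; t_{43} = 10; t_{44} = 0; t_{45} = 6; t_{46} = 2; t_{47} = 8; t_{48} = 2; t_{49} = 12; t_{50} = 8; t_{51} = 8.
Since (t_{50}, t_{51}) = (t_2, t_3) = (8, 8) (two consecutive terms determine the rest), the sequence is eventually periodic: after a pre-period of length 1 it cycles with period 48.

48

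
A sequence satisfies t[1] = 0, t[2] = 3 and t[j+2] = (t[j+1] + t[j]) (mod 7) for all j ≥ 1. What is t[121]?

0

t[1] = 0; t[2] = 3; t[3] = 3; t[4] = 6; t[5] = 2; t[6] = 1; t[7] = 3; t[8] = 4; t[9] = 0; t[10] = 4; t[11] = 4; t[12] = 1; t[13] = 5; t[14] = 6; t[15] = 4; t[16] = 3; t[17] = 0; t[18] = 3.
The sequence repeats with period 16.
(121 - 1) mod 16 = 8, so t[121] = t[9] = 0.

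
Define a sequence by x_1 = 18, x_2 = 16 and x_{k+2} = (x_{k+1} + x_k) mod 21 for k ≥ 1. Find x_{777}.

3

Computing terms: x_1 = 18; x_2 = 16; x_3 = 13; x_4 = 8; x_5 = 0; x_6 = 8; x_7 = 8; x_8 = 16; x_9 = 3; x_{10} = 19; x_{11} = 1; x_{12} = 20; x_{13} = 0; x_{14} = 20; x_{15} = 20; x_{16} = 19; x_{17} = 18; x_{18} = 16.
The sequence repeats with period 16.
So x_{777} = x_{1 + ((777-1) mod 16)} = x_9 = 3.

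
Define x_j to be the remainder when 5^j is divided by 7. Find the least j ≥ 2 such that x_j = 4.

2

We have x_1 = 5,  x_2 = 4,  x_3 = 6,  x_4 = 2,  x_5 = 3,  x_6 = 1,  x_7 = 5.
Since x_7 = x_1 = 5, the sequence is periodic with period 6.
The value 4 first appears (with j ≥ 2) at x_2.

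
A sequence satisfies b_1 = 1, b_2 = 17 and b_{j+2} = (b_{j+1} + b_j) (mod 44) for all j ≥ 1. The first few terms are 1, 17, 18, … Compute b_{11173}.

29

We have b_1 = 1, b_2 = 17, b_3 = 18, b_4 = 35, b_5 = 9, b_6 = 0, b_7 = 9, b_8 = 9, b_9 = 18, b_{10} = 27, b_{11} = 1, b_{12} = 28, b_{13} = 29, b_{14} = 13, b_{15} = 42, b_{16} = 11, b_{17} = 9, b_{18} = 20, b_{19} = 29, b_{20} = 5, b_{21} = 34, b_{22} = 39, b_{23} = 29, b_{24} = 24, b_{25} = 9, b_{26} = 33, b_{27} = 42, b_{28} = 31, b_{29} = 29, b_{30} = 16, b_{31} = 1, b_{32} = 17.
The sequence repeats with period 30.
So b_{11173} = b_{1 + ((11173-1) mod 30)} = b_{13} = 29.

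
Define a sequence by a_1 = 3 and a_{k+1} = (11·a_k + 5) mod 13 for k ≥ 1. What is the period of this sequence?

12

We have a_1 = 3; a_2 = 12; a_3 = 7; a_4 = 4; a_5 = 10; a_6 = 11; a_7 = 9; a_8 = 0; a_9 = 5; a_{10} = 8; a_{11} = 2; a_{12} = 1; a_{13} = 3.
The sequence repeats with period 12.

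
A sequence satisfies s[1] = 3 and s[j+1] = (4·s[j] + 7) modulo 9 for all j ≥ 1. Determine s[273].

2

s[1] = 3, s[2] = 1, s[3] = 2, s[4] = 6, s[5] = 4, s[6] = 5, s[7] = 0, s[8] = 7, s[9] = 8, s[10] = 3.
Since s[10] = s[1] = 3, the sequence is periodic with period 9.
So s[273] = s[1 + ((273-1) mod 9)] = s[3] = 2.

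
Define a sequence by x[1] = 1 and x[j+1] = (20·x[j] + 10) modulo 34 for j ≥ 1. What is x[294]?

8

Computing terms: x[1] = 1,  x[2] = 30,  x[3] = 32,  x[4] = 4,  x[5] = 22,  x[6] = 8,  x[7] = 0,  x[8] = 10,  x[9] = 6,  x[10] = 28,  x[11] = 26,  x[12] = 20,  x[13] = 2,  x[14] = 16,  x[15] = 24,  x[16] = 14,  x[17] = 18,  x[18] = 30.
Since x[18] = x[2] = 30, the sequence is eventually periodic: after a pre-period of length 1 it cycles with period 16.
For j ≥ 2, x[j] depends only on (j - 2) mod 16. (294 - 2) mod 16 = 4, so x[294] = x[6] = 8.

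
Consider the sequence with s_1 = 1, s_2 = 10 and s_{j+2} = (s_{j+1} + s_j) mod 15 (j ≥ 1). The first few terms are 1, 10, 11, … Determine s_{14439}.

Computing terms: s_1 = 1; s_2 = 10; s_3 = 11; s_4 = 6; s_5 = 2; s_6 = 8; s_7 = 10; s_8 = 3; s_9 = 13; s_{10} = 1; s_{11} = 14; s_{12} = 0; s_{13} = 14; s_{14} = 14; s_{15} = 13; s_{16} = 12; s_{17} = 10; s_{18} = 7; s_{19} = 2; s_{20} = 9; s_{21} = 11; s_{22} = 5; s_{23} = 1; s_{24} = 6; s_{25} = 7; s_{26} = 13; s_{27} = 5; s_{28} = 3; s_{29} = 8; s_{30} = 11; s_{31} = 4; s_{32} = 0; s_{33} = 4; s_{34} = 4; s_{35} = 8; s_{36} = 12; s_{37} = 5; s_{38} = 2; s_{39} = 7; s_{40} = 9; s_{41} = 1; s_{42} = 10.
Since (s_{41}, s_{42}) = (s_1, s_2) = (1, 10) (two consecutive terms determine the rest), the sequence is periodic with period 40.
(14439 - 1) mod 40 = 38, so s_{14439} = s_{39} = 7.

7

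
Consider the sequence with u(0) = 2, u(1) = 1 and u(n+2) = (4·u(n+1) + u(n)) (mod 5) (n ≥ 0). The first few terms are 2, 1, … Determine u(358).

0

u(0) = 2; u(1) = 1; u(2) = 1; u(3) = 0; u(4) = 1; u(5) = 4; u(6) = 2; u(7) = 2; u(8) = 0; u(9) = 2; u(10) = 3; u(11) = 4; u(12) = 4; u(13) = 0; u(14) = 4; u(15) = 1; u(16) = 3; u(17) = 3; u(18) = 0; u(19) = 3; u(20) = 2; u(21) = 1.
The sequence repeats with period 20.
(358 - 0) mod 20 = 18, so u(358) = u(18) = 0.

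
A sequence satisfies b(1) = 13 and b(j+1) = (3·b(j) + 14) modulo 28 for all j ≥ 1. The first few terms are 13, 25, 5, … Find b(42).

9

We have b(1) = 13; b(2) = 25; b(3) = 5; b(4) = 1; b(5) = 17; b(6) = 9; b(7) = 13.
The sequence repeats with period 6.
So b(42) = b(1 + ((42-1) mod 6)) = b(6) = 9.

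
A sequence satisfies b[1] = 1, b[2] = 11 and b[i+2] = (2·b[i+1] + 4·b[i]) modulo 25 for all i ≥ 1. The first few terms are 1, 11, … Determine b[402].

We have b[1] = 1,  b[2] = 11,  b[3] = 1,  b[4] = 21,  b[5] = 21,  b[6] = 1,  b[7] = 11.
Since (b[6], b[7]) = (b[1], b[2]) = (1, 11) (two consecutive terms determine the rest), the sequence is periodic with period 5.
(402 - 1) mod 5 = 1, so b[402] = b[2] = 11.

11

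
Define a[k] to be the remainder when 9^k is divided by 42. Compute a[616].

9

We have a[0] = 1, a[1] = 9, a[2] = 39, a[3] = 15, a[4] = 9.
Since a[4] = a[1] = 9, the sequence is eventually periodic: after a pre-period of length 1 it cycles with period 3.
For k ≥ 1, a[k] depends only on (k - 1) mod 3. (616 - 1) mod 3 = 0, so a[616] = a[1] = 9.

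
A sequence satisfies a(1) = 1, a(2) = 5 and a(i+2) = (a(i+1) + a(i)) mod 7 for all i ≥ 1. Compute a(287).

4

Computing terms: a(1) = 1, a(2) = 5, a(3) = 6, a(4) = 4, a(5) = 3, a(6) = 0, a(7) = 3, a(8) = 3, a(9) = 6, a(10) = 2, a(11) = 1, a(12) = 3, a(13) = 4, a(14) = 0, a(15) = 4, a(16) = 4, a(17) = 1, a(18) = 5.
The sequence repeats with period 16.
So a(287) = a(1 + ((287-1) mod 16)) = a(15) = 4.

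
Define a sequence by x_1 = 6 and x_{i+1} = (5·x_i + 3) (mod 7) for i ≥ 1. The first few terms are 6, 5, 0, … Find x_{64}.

3

Computing terms: x_1 = 6,  x_2 = 5,  x_3 = 0,  x_4 = 3,  x_5 = 4,  x_6 = 2,  x_7 = 6.
The sequence repeats with period 6.
(64 - 1) mod 6 = 3, so x_{64} = x_4 = 3.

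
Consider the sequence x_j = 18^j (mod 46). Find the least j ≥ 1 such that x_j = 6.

7

We have x_0 = 1, x_1 = 18, x_2 = 2, x_3 = 36, x_4 = 4, x_5 = 26, x_6 = 8, x_7 = 6, x_8 = 16, x_9 = 12, x_{10} = 32, x_{11} = 24, x_{12} = 18.
Since x_{12} = x_1 = 18, the sequence is eventually periodic: after a pre-period of length 1 it cycles with period 11.
The value 6 first appears (with j ≥ 1) at x_7.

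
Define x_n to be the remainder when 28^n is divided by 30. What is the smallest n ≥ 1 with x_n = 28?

Listing terms: x_0 = 1, x_1 = 28, x_2 = 4, x_3 = 22, x_4 = 16, x_5 = 28.
Since x_5 = x_1 = 28, the sequence is eventually periodic: after a pre-period of length 1 it cycles with period 4.
The value 28 first appears (with n ≥ 1) at x_1.

1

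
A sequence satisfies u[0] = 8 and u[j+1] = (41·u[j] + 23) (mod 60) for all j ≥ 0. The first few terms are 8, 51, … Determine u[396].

u[0] = 8,  u[1] = 51,  u[2] = 14,  u[3] = 57,  u[4] = 20,  u[5] = 3,  u[6] = 26,  u[7] = 9,  u[8] = 32,  u[9] = 15,  u[10] = 38,  u[11] = 21,  u[12] = 44,  u[13] = 27,  u[14] = 50,  u[15] = 33,  u[16] = 56,  u[17] = 39,  u[18] = 2,  u[19] = 45,  u[20] = 8.
Since u[20] = u[0] = 8, the sequence is periodic with period 20.
So u[396] = u[0 + ((396-0) mod 20)] = u[16] = 56.

56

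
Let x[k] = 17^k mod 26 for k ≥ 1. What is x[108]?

1

Computing terms: x[1] = 17; x[2] = 3; x[3] = 25; x[4] = 9; x[5] = 23; x[6] = 1; x[7] = 17.
The sequence repeats with period 6.
(108 - 1) mod 6 = 5, so x[108] = x[6] = 1.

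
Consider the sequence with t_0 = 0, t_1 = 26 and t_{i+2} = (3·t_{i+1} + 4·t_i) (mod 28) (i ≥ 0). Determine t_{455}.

t_0 = 0, t_1 = 26, t_2 = 22, t_3 = 2, t_4 = 10, t_5 = 10, t_6 = 14, t_7 = 26, t_8 = 22.
Since (t_7, t_8) = (t_1, t_2) = (26, 22) (two consecutive terms determine the rest), the sequence is eventually periodic: after a pre-period of length 1 it cycles with period 6.
For i ≥ 1, t_i depends only on (i - 1) mod 6. (455 - 1) mod 6 = 4, so t_{455} = t_5 = 10.

10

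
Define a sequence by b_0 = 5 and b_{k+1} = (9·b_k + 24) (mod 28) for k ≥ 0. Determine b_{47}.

Computing terms: b_0 = 5, b_1 = 13, b_2 = 1, b_3 = 5.
The sequence repeats with period 3.
(47 - 0) mod 3 = 2, so b_{47} = b_2 = 1.

1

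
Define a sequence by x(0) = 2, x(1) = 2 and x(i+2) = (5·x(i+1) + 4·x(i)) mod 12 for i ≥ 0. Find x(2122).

Listing terms: x(0) = 2, x(1) = 2, x(2) = 6, x(3) = 2, x(4) = 10, x(5) = 10, x(6) = 6, x(7) = 10, x(8) = 2, x(9) = 2.
Since (x(8), x(9)) = (x(0), x(1)) = (2, 2) (two consecutive terms determine the rest), the sequence is periodic with period 8.
(2122 - 0) mod 8 = 2, so x(2122) = x(2) = 6.

6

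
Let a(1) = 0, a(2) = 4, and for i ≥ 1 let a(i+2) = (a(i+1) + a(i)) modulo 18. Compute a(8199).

14

Listing terms: a(1) = 0, a(2) = 4, a(3) = 4, a(4) = 8, a(5) = 12, a(6) = 2, a(7) = 14, a(8) = 16, a(9) = 12, a(10) = 10, a(11) = 4, a(12) = 14, a(13) = 0, a(14) = 14, a(15) = 14, a(16) = 10, a(17) = 6, a(18) = 16, a(19) = 4, a(20) = 2, a(21) = 6, a(22) = 8, a(23) = 14, a(24) = 4, a(25) = 0, a(26) = 4.
Since (a(25), a(26)) = (a(1), a(2)) = (0, 4) (two consecutive terms determine the rest), the sequence is periodic with period 24.
(8199 - 1) mod 24 = 14, so a(8199) = a(15) = 14.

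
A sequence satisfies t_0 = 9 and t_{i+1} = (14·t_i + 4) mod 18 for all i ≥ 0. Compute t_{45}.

Computing terms: t_0 = 9; t_1 = 4; t_2 = 6; t_3 = 16; t_4 = 12; t_5 = 10; t_6 = 0; t_7 = 4.
Since t_7 = t_1 = 4, the sequence is eventually periodic: after a pre-period of length 1 it cycles with period 6.
For i ≥ 1, t_i depends only on (i - 1) mod 6. (45 - 1) mod 6 = 2, so t_{45} = t_3 = 16.

16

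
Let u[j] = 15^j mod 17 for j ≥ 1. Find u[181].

Computing terms: u[1] = 15; u[2] = 4; u[3] = 9; u[4] = 16; u[5] = 2; u[6] = 13; u[7] = 8; u[8] = 1; u[9] = 15.
The sequence repeats with period 8.
So u[181] = u[1 + ((181-1) mod 8)] = u[5] = 2.

2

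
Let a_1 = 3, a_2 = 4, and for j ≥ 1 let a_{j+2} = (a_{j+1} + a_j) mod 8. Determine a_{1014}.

5

a_1 = 3, a_2 = 4, a_3 = 7, a_4 = 3, a_5 = 2, a_6 = 5, a_7 = 7, a_8 = 4, a_9 = 3, a_{10} = 7, a_{11} = 2, a_{12} = 1, a_{13} = 3, a_{14} = 4.
Since (a_{13}, a_{14}) = (a_1, a_2) = (3, 4) (two consecutive terms determine the rest), the sequence is periodic with period 12.
So a_{1014} = a_{1 + ((1014-1) mod 12)} = a_6 = 5.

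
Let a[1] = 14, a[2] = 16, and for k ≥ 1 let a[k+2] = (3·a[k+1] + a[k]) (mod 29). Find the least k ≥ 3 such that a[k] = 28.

a[1] = 14, a[2] = 16, a[3] = 4, a[4] = 28, a[5] = 1, a[6] = 2, a[7] = 7, a[8] = 23, a[9] = 18, a[10] = 19, a[11] = 17, a[12] = 12, a[13] = 24, a[14] = 26, a[15] = 15, a[16] = 13, a[17] = 25, a[18] = 1, a[19] = 28, a[20] = 27, a[21] = 22, a[22] = 6, a[23] = 11, a[24] = 10, a[25] = 12, a[26] = 17, a[27] = 5, a[28] = 3, a[29] = 14, a[30] = 16.
Since (a[29], a[30]) = (a[1], a[2]) = (14, 16) (two consecutive terms determine the rest), the sequence is periodic with period 28.
The value 28 first appears (with k ≥ 3) at a[4].

4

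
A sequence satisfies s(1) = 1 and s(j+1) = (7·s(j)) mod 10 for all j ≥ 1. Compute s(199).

Listing terms: s(1) = 1, s(2) = 7, s(3) = 9, s(4) = 3, s(5) = 1.
Since s(5) = s(1) = 1, the sequence is periodic with period 4.
(199 - 1) mod 4 = 2, so s(199) = s(3) = 9.

9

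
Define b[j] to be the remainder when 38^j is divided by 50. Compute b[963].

Listing terms: b[0] = 1, b[1] = 38, b[2] = 44, b[3] = 22, b[4] = 36, b[5] = 18, b[6] = 34, b[7] = 42, b[8] = 46, b[9] = 48, b[10] = 24, b[11] = 12, b[12] = 6, b[13] = 28, b[14] = 14, b[15] = 32, b[16] = 16, b[17] = 8, b[18] = 4, b[19] = 2, b[20] = 26, b[21] = 38.
Since b[21] = b[1] = 38, the sequence is eventually periodic: after a pre-period of length 1 it cycles with period 20.
For j ≥ 1, b[j] depends only on (j - 1) mod 20. (963 - 1) mod 20 = 2, so b[963] = b[3] = 22.

22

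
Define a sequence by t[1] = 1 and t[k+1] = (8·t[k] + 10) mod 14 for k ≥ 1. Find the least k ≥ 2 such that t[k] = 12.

Listing terms: t[1] = 1,  t[2] = 4,  t[3] = 0,  t[4] = 10,  t[5] = 6,  t[6] = 2,  t[7] = 12,  t[8] = 8,  t[9] = 4.
Since t[9] = t[2] = 4, the sequence is eventually periodic: after a pre-period of length 1 it cycles with period 7.
The value 12 first appears (with k ≥ 2) at t[7].

7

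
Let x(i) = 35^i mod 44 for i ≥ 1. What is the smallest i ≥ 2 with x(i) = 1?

10

We have x(1) = 35,  x(2) = 37,  x(3) = 19,  x(4) = 5,  x(5) = 43,  x(6) = 9,  x(7) = 7,  x(8) = 25,  x(9) = 39,  x(10) = 1,  x(11) = 35.
The sequence repeats with period 10.
The value 1 first appears (with i ≥ 2) at x(10).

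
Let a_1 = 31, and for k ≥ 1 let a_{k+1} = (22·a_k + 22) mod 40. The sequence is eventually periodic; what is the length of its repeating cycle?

4

a_1 = 31,  a_2 = 24,  a_3 = 30,  a_4 = 2,  a_5 = 26,  a_6 = 34,  a_7 = 10,  a_8 = 2.
Since a_8 = a_4 = 2, the sequence is eventually periodic: after a pre-period of length 3 it cycles with period 4.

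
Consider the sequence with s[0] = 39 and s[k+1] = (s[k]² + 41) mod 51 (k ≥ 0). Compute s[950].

33

Listing terms: s[0] = 39, s[1] = 32, s[2] = 45, s[3] = 26, s[4] = 3, s[5] = 50, s[6] = 42, s[7] = 20, s[8] = 33, s[9] = 8, s[10] = 3.
Since s[10] = s[4] = 3, the sequence is eventually periodic: after a pre-period of length 4 it cycles with period 6.
For k ≥ 4, s[k] depends only on (k - 4) mod 6. (950 - 4) mod 6 = 4, so s[950] = s[8] = 33.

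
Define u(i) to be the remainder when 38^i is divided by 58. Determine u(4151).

28

We have u(0) = 1,  u(1) = 38,  u(2) = 52,  u(3) = 4,  u(4) = 36,  u(5) = 34,  u(6) = 16,  u(7) = 28,  u(8) = 20,  u(9) = 6,  u(10) = 54,  u(11) = 22,  u(12) = 24,  u(13) = 42,  u(14) = 30,  u(15) = 38.
Since u(15) = u(1) = 38, the sequence is eventually periodic: after a pre-period of length 1 it cycles with period 14.
For i ≥ 1, u(i) depends only on (i - 1) mod 14. (4151 - 1) mod 14 = 6, so u(4151) = u(7) = 28.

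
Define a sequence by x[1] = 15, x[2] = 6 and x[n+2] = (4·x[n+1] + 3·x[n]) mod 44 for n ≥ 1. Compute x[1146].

10

x[1] = 15, x[2] = 6, x[3] = 25, x[4] = 30, x[5] = 19, x[6] = 34, x[7] = 17, x[8] = 38, x[9] = 27, x[10] = 2, x[11] = 1, x[12] = 10, x[13] = 43, x[14] = 26, x[15] = 13, x[16] = 42, x[17] = 31, x[18] = 30, x[19] = 37, x[20] = 18, x[21] = 7, x[22] = 38, x[23] = 41, x[24] = 14, x[25] = 3, x[26] = 10, x[27] = 5, x[28] = 6, x[29] = 39, x[30] = 42, x[31] = 21, x[32] = 34, x[33] = 23, x[34] = 18, x[35] = 9, x[36] = 2, x[37] = 35, x[38] = 14, x[39] = 29, x[40] = 26, x[41] = 15, x[42] = 6.
The sequence repeats with period 40.
(1146 - 1) mod 40 = 25, so x[1146] = x[26] = 10.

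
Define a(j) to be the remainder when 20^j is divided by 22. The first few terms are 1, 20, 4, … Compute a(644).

16

a(0) = 1,  a(1) = 20,  a(2) = 4,  a(3) = 14,  a(4) = 16,  a(5) = 12,  a(6) = 20.
Since a(6) = a(1) = 20, the sequence is eventually periodic: after a pre-period of length 1 it cycles with period 5.
For j ≥ 1, a(j) depends only on (j - 1) mod 5. (644 - 1) mod 5 = 3, so a(644) = a(4) = 16.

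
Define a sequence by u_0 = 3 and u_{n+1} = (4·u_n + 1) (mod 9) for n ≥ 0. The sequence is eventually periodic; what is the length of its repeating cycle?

We have u_0 = 3; u_1 = 4; u_2 = 8; u_3 = 6; u_4 = 7; u_5 = 2; u_6 = 0; u_7 = 1; u_8 = 5; u_9 = 3.
The sequence repeats with period 9.

9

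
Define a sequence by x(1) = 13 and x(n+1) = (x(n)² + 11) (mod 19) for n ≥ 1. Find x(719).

12

We have x(1) = 13; x(2) = 9; x(3) = 16; x(4) = 1; x(5) = 12; x(6) = 3; x(7) = 1.
Since x(7) = x(4) = 1, the sequence is eventually periodic: after a pre-period of length 3 it cycles with period 3.
For n ≥ 4, x(n) depends only on (n - 4) mod 3. (719 - 4) mod 3 = 1, so x(719) = x(5) = 12.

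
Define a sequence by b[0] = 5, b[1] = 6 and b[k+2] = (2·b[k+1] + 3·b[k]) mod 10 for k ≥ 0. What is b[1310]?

7

b[0] = 5; b[1] = 6; b[2] = 7; b[3] = 2; b[4] = 5; b[5] = 6.
The sequence repeats with period 4.
(1310 - 0) mod 4 = 2, so b[1310] = b[2] = 7.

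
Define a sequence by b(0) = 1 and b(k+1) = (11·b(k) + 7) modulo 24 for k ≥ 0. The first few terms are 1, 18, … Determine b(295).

We have b(0) = 1,  b(1) = 18,  b(2) = 13,  b(3) = 6,  b(4) = 1.
The sequence repeats with period 4.
So b(295) = b(0 + ((295-0) mod 4)) = b(3) = 6.

6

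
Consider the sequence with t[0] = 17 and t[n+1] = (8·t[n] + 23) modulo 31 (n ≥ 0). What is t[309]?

Listing terms: t[0] = 17, t[1] = 4, t[2] = 24, t[3] = 29, t[4] = 7, t[5] = 17.
The sequence repeats with period 5.
So t[309] = t[0 + ((309-0) mod 5)] = t[4] = 7.

7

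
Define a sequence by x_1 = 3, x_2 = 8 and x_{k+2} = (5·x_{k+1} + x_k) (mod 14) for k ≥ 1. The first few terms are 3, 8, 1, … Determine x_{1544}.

8

Computing terms: x_1 = 3,  x_2 = 8,  x_3 = 1,  x_4 = 13,  x_5 = 10,  x_6 = 7,  x_7 = 3,  x_8 = 8.
Since (x_7, x_8) = (x_1, x_2) = (3, 8) (two consecutive terms determine the rest), the sequence is periodic with period 6.
(1544 - 1) mod 6 = 1, so x_{1544} = x_2 = 8.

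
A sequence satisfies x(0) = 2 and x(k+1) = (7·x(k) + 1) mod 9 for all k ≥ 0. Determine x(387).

2

We have x(0) = 2,  x(1) = 6,  x(2) = 7,  x(3) = 5,  x(4) = 0,  x(5) = 1,  x(6) = 8,  x(7) = 3,  x(8) = 4,  x(9) = 2.
The sequence repeats with period 9.
(387 - 0) mod 9 = 0, so x(387) = x(0) = 2.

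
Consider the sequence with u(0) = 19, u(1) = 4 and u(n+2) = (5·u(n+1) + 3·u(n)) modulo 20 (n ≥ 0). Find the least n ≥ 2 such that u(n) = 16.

4

Listing terms: u(0) = 19, u(1) = 4, u(2) = 17, u(3) = 17, u(4) = 16, u(5) = 11, u(6) = 3, u(7) = 8, u(8) = 9, u(9) = 9, u(10) = 12, u(11) = 7, u(12) = 11, u(13) = 16, u(14) = 13, u(15) = 13, u(16) = 4, u(17) = 19, u(18) = 7, u(19) = 12, u(20) = 1, u(21) = 1, u(22) = 8, u(23) = 3, u(24) = 19, u(25) = 4.
Since (u(24), u(25)) = (u(0), u(1)) = (19, 4) (two consecutive terms determine the rest), the sequence is periodic with period 24.
The value 16 first appears (with n ≥ 2) at u(4).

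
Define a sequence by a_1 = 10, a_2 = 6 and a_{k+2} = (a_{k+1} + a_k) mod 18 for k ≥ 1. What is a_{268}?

Listing terms: a_1 = 10,  a_2 = 6,  a_3 = 16,  a_4 = 4,  a_5 = 2,  a_6 = 6,  a_7 = 8,  a_8 = 14,  a_9 = 4,  a_{10} = 0,  a_{11} = 4,  a_{12} = 4,  a_{13} = 8,  a_{14} = 12,  a_{15} = 2,  a_{16} = 14,  a_{17} = 16,  a_{18} = 12,  a_{19} = 10,  a_{20} = 4,  a_{21} = 14,  a_{22} = 0,  a_{23} = 14,  a_{24} = 14,  a_{25} = 10,  a_{26} = 6.
Since (a_{25}, a_{26}) = (a_1, a_2) = (10, 6) (two consecutive terms determine the rest), the sequence is periodic with period 24.
So a_{268} = a_{1 + ((268-1) mod 24)} = a_4 = 4.

4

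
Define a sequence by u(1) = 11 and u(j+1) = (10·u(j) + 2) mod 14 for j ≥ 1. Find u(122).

0

Listing terms: u(1) = 11, u(2) = 0, u(3) = 2, u(4) = 8, u(5) = 12, u(6) = 10, u(7) = 4, u(8) = 0.
Since u(8) = u(2) = 0, the sequence is eventually periodic: after a pre-period of length 1 it cycles with period 6.
For j ≥ 2, u(j) depends only on (j - 2) mod 6. (122 - 2) mod 6 = 0, so u(122) = u(2) = 0.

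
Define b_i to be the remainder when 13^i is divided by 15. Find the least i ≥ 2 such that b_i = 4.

b_1 = 13; b_2 = 4; b_3 = 7; b_4 = 1; b_5 = 13.
Since b_5 = b_1 = 13, the sequence is periodic with period 4.
The value 4 first appears (with i ≥ 2) at b_2.

2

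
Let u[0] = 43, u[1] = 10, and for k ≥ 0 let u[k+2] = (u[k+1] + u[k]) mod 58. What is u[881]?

25

u[0] = 43; u[1] = 10; u[2] = 53; u[3] = 5; u[4] = 0; u[5] = 5; u[6] = 5; u[7] = 10; u[8] = 15; u[9] = 25; u[10] = 40; u[11] = 7; u[12] = 47; u[13] = 54; u[14] = 43; u[15] = 39; u[16] = 24; u[17] = 5; u[18] = 29; u[19] = 34; u[20] = 5; u[21] = 39; u[22] = 44; u[23] = 25; u[24] = 11; u[25] = 36; u[26] = 47; u[27] = 25; u[28] = 14; u[29] = 39; u[30] = 53; u[31] = 34; u[32] = 29; u[33] = 5; u[34] = 34; u[35] = 39; u[36] = 15; u[37] = 54; u[38] = 11; u[39] = 7; u[40] = 18; u[41] = 25; u[42] = 43; u[43] = 10.
Since (u[42], u[43]) = (u[0], u[1]) = (43, 10) (two consecutive terms determine the rest), the sequence is periodic with period 42.
(881 - 0) mod 42 = 41, so u[881] = u[41] = 25.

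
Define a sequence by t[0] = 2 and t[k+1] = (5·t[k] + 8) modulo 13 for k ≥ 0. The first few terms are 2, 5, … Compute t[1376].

Listing terms: t[0] = 2; t[1] = 5; t[2] = 7; t[3] = 4; t[4] = 2.
Since t[4] = t[0] = 2, the sequence is periodic with period 4.
(1376 - 0) mod 4 = 0, so t[1376] = t[0] = 2.

2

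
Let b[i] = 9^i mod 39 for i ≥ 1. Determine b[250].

Listing terms: b[1] = 9; b[2] = 3; b[3] = 27; b[4] = 9.
The sequence repeats with period 3.
(250 - 1) mod 3 = 0, so b[250] = b[1] = 9.

9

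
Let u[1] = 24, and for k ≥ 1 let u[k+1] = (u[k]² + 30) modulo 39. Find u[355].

27

u[1] = 24; u[2] = 21; u[3] = 3; u[4] = 0; u[5] = 30; u[6] = 33; u[7] = 27; u[8] = 18; u[9] = 3.
Since u[9] = u[3] = 3, the sequence is eventually periodic: after a pre-period of length 2 it cycles with period 6.
For k ≥ 3, u[k] depends only on (k - 3) mod 6. (355 - 3) mod 6 = 4, so u[355] = u[7] = 27.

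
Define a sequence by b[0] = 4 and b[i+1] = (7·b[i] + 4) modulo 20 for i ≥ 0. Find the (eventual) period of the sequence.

We have b[0] = 4; b[1] = 12; b[2] = 8; b[3] = 0; b[4] = 4.
The sequence repeats with period 4.

4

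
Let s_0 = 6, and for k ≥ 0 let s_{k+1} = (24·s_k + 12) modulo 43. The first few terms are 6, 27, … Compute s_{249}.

s_0 = 6; s_1 = 27; s_2 = 15; s_3 = 28; s_4 = 39; s_5 = 2; s_6 = 17; s_7 = 33; s_8 = 30; s_9 = 1; s_{10} = 36; s_{11} = 16; s_{12} = 9; s_{13} = 13; s_{14} = 23; s_{15} = 5; s_{16} = 3; s_{17} = 41; s_{18} = 7; s_{19} = 8; s_{20} = 32; s_{21} = 6.
Since s_{21} = s_0 = 6, the sequence is periodic with period 21.
(249 - 0) mod 21 = 18, so s_{249} = s_{18} = 7.

7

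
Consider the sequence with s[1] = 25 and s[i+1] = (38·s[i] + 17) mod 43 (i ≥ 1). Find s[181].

Computing terms: s[1] = 25; s[2] = 21; s[3] = 41; s[4] = 27; s[5] = 11; s[6] = 5; s[7] = 35; s[8] = 14; s[9] = 33; s[10] = 24; s[11] = 26; s[12] = 16; s[13] = 23; s[14] = 31; s[15] = 34; s[16] = 19; s[17] = 8; s[18] = 20; s[19] = 3; s[20] = 2; s[21] = 7; s[22] = 25.
The sequence repeats with period 21.
So s[181] = s[1 + ((181-1) mod 21)] = s[13] = 23.

23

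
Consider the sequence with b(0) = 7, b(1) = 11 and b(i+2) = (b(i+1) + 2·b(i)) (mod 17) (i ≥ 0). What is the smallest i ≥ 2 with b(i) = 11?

6

We have b(0) = 7, b(1) = 11, b(2) = 8, b(3) = 13, b(4) = 12, b(5) = 4, b(6) = 11, b(7) = 2, b(8) = 7, b(9) = 11.
Since (b(8), b(9)) = (b(0), b(1)) = (7, 11) (two consecutive terms determine the rest), the sequence is periodic with period 8.
The value 11 first appears (with i ≥ 2) at b(6).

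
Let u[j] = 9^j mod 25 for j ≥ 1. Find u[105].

Computing terms: u[1] = 9,  u[2] = 6,  u[3] = 4,  u[4] = 11,  u[5] = 24,  u[6] = 16,  u[7] = 19,  u[8] = 21,  u[9] = 14,  u[10] = 1,  u[11] = 9.
Since u[11] = u[1] = 9, the sequence is periodic with period 10.
So u[105] = u[1 + ((105-1) mod 10)] = u[5] = 24.

24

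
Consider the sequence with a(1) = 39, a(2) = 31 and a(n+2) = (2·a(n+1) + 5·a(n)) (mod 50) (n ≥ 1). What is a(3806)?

a(1) = 39; a(2) = 31; a(3) = 7; a(4) = 19; a(5) = 23; a(6) = 41; a(7) = 47; a(8) = 49; a(9) = 33; a(10) = 11; a(11) = 37; a(12) = 29; a(13) = 43; a(14) = 31; a(15) = 27; a(16) = 9; a(17) = 3; a(18) = 1; a(19) = 17; a(20) = 39; a(21) = 13; a(22) = 21; a(23) = 7; a(24) = 19.
Since (a(23), a(24)) = (a(3), a(4)) = (7, 19) (two consecutive terms determine the rest), the sequence is eventually periodic: after a pre-period of length 2 it cycles with period 20.
For n ≥ 3, a(n) depends only on (n - 3) mod 20. (3806 - 3) mod 20 = 3, so a(3806) = a(6) = 41.

41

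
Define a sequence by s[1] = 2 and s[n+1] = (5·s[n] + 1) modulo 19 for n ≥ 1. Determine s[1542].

s[1] = 2,  s[2] = 11,  s[3] = 18,  s[4] = 15,  s[5] = 0,  s[6] = 1,  s[7] = 6,  s[8] = 12,  s[9] = 4,  s[10] = 2.
The sequence repeats with period 9.
So s[1542] = s[1 + ((1542-1) mod 9)] = s[3] = 18.

18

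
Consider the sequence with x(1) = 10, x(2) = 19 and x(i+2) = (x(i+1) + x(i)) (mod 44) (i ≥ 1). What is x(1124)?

Computing terms: x(1) = 10,  x(2) = 19,  x(3) = 29,  x(4) = 4,  x(5) = 33,  x(6) = 37,  x(7) = 26,  x(8) = 19,  x(9) = 1,  x(10) = 20,  x(11) = 21,  x(12) = 41,  x(13) = 18,  x(14) = 15,  x(15) = 33,  x(16) = 4,  x(17) = 37,  x(18) = 41,  x(19) = 34,  x(20) = 31,  x(21) = 21,  x(22) = 8,  x(23) = 29,  x(24) = 37,  x(25) = 22,  x(26) = 15,  x(27) = 37,  x(28) = 8,  x(29) = 1,  x(30) = 9,  x(31) = 10,  x(32) = 19.
Since (x(31), x(32)) = (x(1), x(2)) = (10, 19) (two consecutive terms determine the rest), the sequence is periodic with period 30.
(1124 - 1) mod 30 = 13, so x(1124) = x(14) = 15.

15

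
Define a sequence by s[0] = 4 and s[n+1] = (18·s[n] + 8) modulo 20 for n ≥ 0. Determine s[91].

12

Computing terms: s[0] = 4; s[1] = 0; s[2] = 8; s[3] = 12; s[4] = 4.
Since s[4] = s[0] = 4, the sequence is periodic with period 4.
(91 - 0) mod 4 = 3, so s[91] = s[3] = 12.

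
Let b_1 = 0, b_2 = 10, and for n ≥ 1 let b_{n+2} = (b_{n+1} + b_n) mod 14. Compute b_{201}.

Computing terms: b_1 = 0,  b_2 = 10,  b_3 = 10,  b_4 = 6,  b_5 = 2,  b_6 = 8,  b_7 = 10,  b_8 = 4,  b_9 = 0,  b_{10} = 4,  b_{11} = 4,  b_{12} = 8,  b_{13} = 12,  b_{14} = 6,  b_{15} = 4,  b_{16} = 10,  b_{17} = 0,  b_{18} = 10.
Since (b_{17}, b_{18}) = (b_1, b_2) = (0, 10) (two consecutive terms determine the rest), the sequence is periodic with period 16.
(201 - 1) mod 16 = 8, so b_{201} = b_9 = 0.

0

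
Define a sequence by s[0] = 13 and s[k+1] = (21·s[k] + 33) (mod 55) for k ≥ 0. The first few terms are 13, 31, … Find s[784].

Computing terms: s[0] = 13; s[1] = 31; s[2] = 24; s[3] = 42; s[4] = 35; s[5] = 53; s[6] = 46; s[7] = 9; s[8] = 2; s[9] = 20; s[10] = 13.
The sequence repeats with period 10.
(784 - 0) mod 10 = 4, so s[784] = s[4] = 35.

35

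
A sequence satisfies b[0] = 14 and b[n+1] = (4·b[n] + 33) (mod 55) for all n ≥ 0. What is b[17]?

4

b[0] = 14,  b[1] = 34,  b[2] = 4,  b[3] = 49,  b[4] = 9,  b[5] = 14.
The sequence repeats with period 5.
(17 - 0) mod 5 = 2, so b[17] = b[2] = 4.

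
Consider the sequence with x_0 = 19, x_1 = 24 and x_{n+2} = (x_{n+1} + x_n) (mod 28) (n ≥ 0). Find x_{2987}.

x_0 = 19; x_1 = 24; x_2 = 15; x_3 = 11; x_4 = 26; x_5 = 9; x_6 = 7; x_7 = 16; x_8 = 23; x_9 = 11; x_{10} = 6; x_{11} = 17; x_{12} = 23; x_{13} = 12; x_{14} = 7; x_{15} = 19; x_{16} = 26; x_{17} = 17; x_{18} = 15; x_{19} = 4; x_{20} = 19; x_{21} = 23; x_{22} = 14; x_{23} = 9; x_{24} = 23; x_{25} = 4; x_{26} = 27; x_{27} = 3; x_{28} = 2; x_{29} = 5; x_{30} = 7; x_{31} = 12; x_{32} = 19; x_{33} = 3; x_{34} = 22; x_{35} = 25; x_{36} = 19; x_{37} = 16; x_{38} = 7; x_{39} = 23; x_{40} = 2; x_{41} = 25; x_{42} = 27; x_{43} = 24; x_{44} = 23; x_{45} = 19; x_{46} = 14; x_{47} = 5; x_{48} = 19; x_{49} = 24.
The sequence repeats with period 48.
So x_{2987} = x_{0 + ((2987-0) mod 48)} = x_{11} = 17.

17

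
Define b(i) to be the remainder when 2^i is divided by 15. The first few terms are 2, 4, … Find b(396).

1

We have b(1) = 2,  b(2) = 4,  b(3) = 8,  b(4) = 1,  b(5) = 2.
The sequence repeats with period 4.
So b(396) = b(1 + ((396-1) mod 4)) = b(4) = 1.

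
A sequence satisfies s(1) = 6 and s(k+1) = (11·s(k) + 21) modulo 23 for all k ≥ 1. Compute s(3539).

1

We have s(1) = 6, s(2) = 18, s(3) = 12, s(4) = 15, s(5) = 2, s(6) = 20, s(7) = 11, s(8) = 4, s(9) = 19, s(10) = 0, s(11) = 21, s(12) = 22, s(13) = 10, s(14) = 16, s(15) = 13, s(16) = 3, s(17) = 8, s(18) = 17, s(19) = 1, s(20) = 9, s(21) = 5, s(22) = 7, s(23) = 6.
Since s(23) = s(1) = 6, the sequence is periodic with period 22.
(3539 - 1) mod 22 = 18, so s(3539) = s(19) = 1.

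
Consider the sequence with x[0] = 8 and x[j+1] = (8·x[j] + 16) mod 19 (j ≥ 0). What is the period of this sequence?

6

Listing terms: x[0] = 8,  x[1] = 4,  x[2] = 10,  x[3] = 1,  x[4] = 5,  x[5] = 18,  x[6] = 8.
Since x[6] = x[0] = 8, the sequence is periodic with period 6.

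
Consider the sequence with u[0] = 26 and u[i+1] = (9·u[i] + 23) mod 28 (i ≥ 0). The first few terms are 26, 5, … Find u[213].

Computing terms: u[0] = 26; u[1] = 5; u[2] = 12; u[3] = 19; u[4] = 26.
The sequence repeats with period 4.
So u[213] = u[0 + ((213-0) mod 4)] = u[1] = 5.

5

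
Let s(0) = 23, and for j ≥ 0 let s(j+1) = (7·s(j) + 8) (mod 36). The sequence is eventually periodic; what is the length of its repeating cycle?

18

We have s(0) = 23, s(1) = 25, s(2) = 3, s(3) = 29, s(4) = 31, s(5) = 9, s(6) = 35, s(7) = 1, s(8) = 15, s(9) = 5, s(10) = 7, s(11) = 21, s(12) = 11, s(13) = 13, s(14) = 27, s(15) = 17, s(16) = 19, s(17) = 33, s(18) = 23.
The sequence repeats with period 18.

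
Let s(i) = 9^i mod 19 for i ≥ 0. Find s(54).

1

We have s(0) = 1,  s(1) = 9,  s(2) = 5,  s(3) = 7,  s(4) = 6,  s(5) = 16,  s(6) = 11,  s(7) = 4,  s(8) = 17,  s(9) = 1.
The sequence repeats with period 9.
So s(54) = s(0 + ((54-0) mod 9)) = s(0) = 1.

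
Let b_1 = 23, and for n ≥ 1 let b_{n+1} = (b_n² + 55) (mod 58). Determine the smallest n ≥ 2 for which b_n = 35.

11

b_1 = 23, b_2 = 4, b_3 = 13, b_4 = 50, b_5 = 3, b_6 = 6, b_7 = 33, b_8 = 42, b_9 = 21, b_{10} = 32, b_{11} = 35, b_{12} = 4.
Since b_{12} = b_2 = 4, the sequence is eventually periodic: after a pre-period of length 1 it cycles with period 10.
The value 35 first appears (with n ≥ 2) at b_{11}.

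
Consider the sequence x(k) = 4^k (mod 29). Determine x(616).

1

Computing terms: x(1) = 4; x(2) = 16; x(3) = 6; x(4) = 24; x(5) = 9; x(6) = 7; x(7) = 28; x(8) = 25; x(9) = 13; x(10) = 23; x(11) = 5; x(12) = 20; x(13) = 22; x(14) = 1; x(15) = 4.
Since x(15) = x(1) = 4, the sequence is periodic with period 14.
So x(616) = x(1 + ((616-1) mod 14)) = x(14) = 1.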